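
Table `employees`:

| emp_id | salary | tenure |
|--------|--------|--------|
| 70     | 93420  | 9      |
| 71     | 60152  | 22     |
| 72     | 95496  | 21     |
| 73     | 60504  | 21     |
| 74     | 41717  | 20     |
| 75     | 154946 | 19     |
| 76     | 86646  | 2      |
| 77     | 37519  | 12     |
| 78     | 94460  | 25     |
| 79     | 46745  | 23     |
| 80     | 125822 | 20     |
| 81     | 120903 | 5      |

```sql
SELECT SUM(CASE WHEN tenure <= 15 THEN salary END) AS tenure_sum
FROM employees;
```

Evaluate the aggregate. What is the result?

emp_id=70: ✓ → 93420
emp_id=71: ✗
emp_id=72: ✗
emp_id=73: ✗
emp_id=74: ✗
emp_id=75: ✗
emp_id=76: ✓ → 86646
emp_id=77: ✓ → 37519
emp_id=78: ✗
emp_id=79: ✗
emp_id=80: ✗
emp_id=81: ✓ → 120903
tenure_sum = 93420 + 86646 + 37519 + 120903 = 338488

338488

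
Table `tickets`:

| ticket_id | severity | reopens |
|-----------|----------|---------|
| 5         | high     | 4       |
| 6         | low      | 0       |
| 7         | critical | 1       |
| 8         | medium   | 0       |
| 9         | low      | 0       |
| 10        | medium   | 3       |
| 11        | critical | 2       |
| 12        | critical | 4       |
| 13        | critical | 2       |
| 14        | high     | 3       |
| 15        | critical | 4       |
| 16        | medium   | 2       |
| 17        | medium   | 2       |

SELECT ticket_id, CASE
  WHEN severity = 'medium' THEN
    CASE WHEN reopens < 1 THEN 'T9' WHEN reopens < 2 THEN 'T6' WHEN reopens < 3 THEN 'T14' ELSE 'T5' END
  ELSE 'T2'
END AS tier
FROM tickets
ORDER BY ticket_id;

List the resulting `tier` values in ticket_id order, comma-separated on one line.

ticket_id=5: severity='high' → outer ELSE → T2
ticket_id=6: severity='low' → outer ELSE → T2
ticket_id=7: severity='critical' → outer ELSE → T2
ticket_id=8: severity='medium' → inner[reopens < 1] → T9
ticket_id=9: severity='low' → outer ELSE → T2
ticket_id=10: severity='medium' → inner[ELSE] → T5
ticket_id=11: severity='critical' → outer ELSE → T2
ticket_id=12: severity='critical' → outer ELSE → T2
ticket_id=13: severity='critical' → outer ELSE → T2
ticket_id=14: severity='high' → outer ELSE → T2
ticket_id=15: severity='critical' → outer ELSE → T2
ticket_id=16: severity='medium' → inner[reopens < 3] → T14
ticket_id=17: severity='medium' → inner[reopens < 3] → T14

T2, T2, T2, T9, T2, T5, T2, T2, T2, T2, T2, T14, T14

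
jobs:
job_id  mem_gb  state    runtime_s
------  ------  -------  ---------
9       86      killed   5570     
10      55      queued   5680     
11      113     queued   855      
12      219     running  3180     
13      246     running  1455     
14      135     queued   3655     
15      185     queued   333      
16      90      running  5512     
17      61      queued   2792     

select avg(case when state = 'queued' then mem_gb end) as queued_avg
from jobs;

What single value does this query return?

job_id=9: ✗
job_id=10: ✓ → 55
job_id=11: ✓ → 113
job_id=12: ✗
job_id=13: ✗
job_id=14: ✓ → 135
job_id=15: ✓ → 185
job_id=16: ✗
job_id=17: ✓ → 61
queued_avg = (55 + 113 + 135 + 185 + 61) / 5 = 109.8

109.8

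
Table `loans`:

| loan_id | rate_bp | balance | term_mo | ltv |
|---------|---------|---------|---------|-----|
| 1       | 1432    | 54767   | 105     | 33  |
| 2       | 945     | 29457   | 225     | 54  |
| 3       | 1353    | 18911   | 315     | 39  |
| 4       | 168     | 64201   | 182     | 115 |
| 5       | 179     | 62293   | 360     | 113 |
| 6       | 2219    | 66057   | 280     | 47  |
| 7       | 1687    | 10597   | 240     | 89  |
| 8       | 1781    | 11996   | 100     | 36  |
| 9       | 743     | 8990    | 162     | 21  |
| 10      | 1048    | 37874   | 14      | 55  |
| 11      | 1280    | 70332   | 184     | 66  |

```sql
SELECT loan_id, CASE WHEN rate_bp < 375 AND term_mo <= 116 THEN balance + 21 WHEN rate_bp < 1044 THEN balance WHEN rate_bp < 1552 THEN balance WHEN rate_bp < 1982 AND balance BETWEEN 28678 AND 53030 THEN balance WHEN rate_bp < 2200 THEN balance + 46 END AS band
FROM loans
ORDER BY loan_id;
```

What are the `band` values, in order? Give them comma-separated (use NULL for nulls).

54767, 29457, 18911, 64201, 62293, NULL, 10643, 12042, 8990, 37874, 70332

loan_id=1: rate_bp < 1552 → 54767
loan_id=2: rate_bp < 1044 → 29457
loan_id=3: rate_bp < 1552 → 18911
loan_id=4: rate_bp < 1044 → 64201
loan_id=5: rate_bp < 1044 → 62293
loan_id=6: (no match → NULL) → NULL
loan_id=7: rate_bp < 2200 → 10643
loan_id=8: rate_bp < 2200 → 12042
loan_id=9: rate_bp < 1044 → 8990
loan_id=10: rate_bp < 1552 → 37874
loan_id=11: rate_bp < 1552 → 70332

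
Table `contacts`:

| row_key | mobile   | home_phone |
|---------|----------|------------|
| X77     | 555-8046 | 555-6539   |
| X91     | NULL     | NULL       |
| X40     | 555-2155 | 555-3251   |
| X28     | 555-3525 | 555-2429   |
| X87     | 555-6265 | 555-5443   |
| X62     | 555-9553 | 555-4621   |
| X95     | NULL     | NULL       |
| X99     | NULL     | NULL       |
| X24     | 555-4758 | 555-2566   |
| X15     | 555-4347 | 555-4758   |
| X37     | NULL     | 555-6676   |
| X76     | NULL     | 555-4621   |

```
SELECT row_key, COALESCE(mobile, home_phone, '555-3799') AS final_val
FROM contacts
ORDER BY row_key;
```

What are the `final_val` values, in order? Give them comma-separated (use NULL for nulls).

555-4347, 555-4758, 555-3525, 555-6676, 555-2155, 555-9553, 555-4621, 555-8046, 555-6265, 555-3799, 555-3799, 555-3799

row_key=X15: mobile=555-4347 → 555-4347
row_key=X24: mobile=555-4758 → 555-4758
row_key=X28: mobile=555-3525 → 555-3525
row_key=X37: mobile=NULL, home_phone=555-6676 → 555-6676
row_key=X40: mobile=555-2155 → 555-2155
row_key=X62: mobile=555-9553 → 555-9553
row_key=X76: mobile=NULL, home_phone=555-4621 → 555-4621
row_key=X77: mobile=555-8046 → 555-8046
row_key=X87: mobile=555-6265 → 555-6265
row_key=X91: mobile=NULL, home_phone=NULL, → literal 555-3799 → 555-3799
row_key=X95: mobile=NULL, home_phone=NULL, → literal 555-3799 → 555-3799
row_key=X99: mobile=NULL, home_phone=NULL, → literal 555-3799 → 555-3799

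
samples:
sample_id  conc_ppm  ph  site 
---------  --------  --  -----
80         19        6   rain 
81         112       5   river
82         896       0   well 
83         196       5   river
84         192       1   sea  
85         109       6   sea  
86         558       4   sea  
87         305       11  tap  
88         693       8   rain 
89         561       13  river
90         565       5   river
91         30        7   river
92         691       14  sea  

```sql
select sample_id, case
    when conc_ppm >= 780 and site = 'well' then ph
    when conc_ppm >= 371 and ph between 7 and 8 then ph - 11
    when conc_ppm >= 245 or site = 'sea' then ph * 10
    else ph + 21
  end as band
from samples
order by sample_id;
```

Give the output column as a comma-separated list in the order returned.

27, 26, 0, 26, 10, 60, 40, 110, -3, 130, 50, 28, 140

sample_id=80: ELSE → 27
sample_id=81: ELSE → 26
sample_id=82: conc_ppm >= 780 and site = 'well' → 0
sample_id=83: ELSE → 26
sample_id=84: conc_ppm >= 245 or site = 'sea' → 10
sample_id=85: conc_ppm >= 245 or site = 'sea' → 60
sample_id=86: conc_ppm >= 245 or site = 'sea' → 40
sample_id=87: conc_ppm >= 245 or site = 'sea' → 110
sample_id=88: conc_ppm >= 371 and ph between 7 and 8 → -3
sample_id=89: conc_ppm >= 245 or site = 'sea' → 130
sample_id=90: conc_ppm >= 245 or site = 'sea' → 50
sample_id=91: ELSE → 28
sample_id=92: conc_ppm >= 245 or site = 'sea' → 140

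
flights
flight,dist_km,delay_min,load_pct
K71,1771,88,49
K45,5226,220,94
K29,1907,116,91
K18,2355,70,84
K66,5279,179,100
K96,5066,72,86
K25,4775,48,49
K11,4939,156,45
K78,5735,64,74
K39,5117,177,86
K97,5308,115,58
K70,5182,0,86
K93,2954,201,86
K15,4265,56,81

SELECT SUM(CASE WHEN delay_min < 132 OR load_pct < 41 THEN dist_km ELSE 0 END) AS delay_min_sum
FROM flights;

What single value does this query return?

36364

flight=K71: ✓ → 1771
flight=K45: ✗
flight=K29: ✓ → 1907
flight=K18: ✓ → 2355
flight=K66: ✗
flight=K96: ✓ → 5066
flight=K25: ✓ → 4775
flight=K11: ✗
flight=K78: ✓ → 5735
flight=K39: ✗
flight=K97: ✓ → 5308
flight=K70: ✓ → 5182
flight=K93: ✗
flight=K15: ✓ → 4265
delay_min_sum = 1771 + 1907 + 2355 + 5066 + 4775 + 5735 + 5308 + 5182 + 4265 = 36364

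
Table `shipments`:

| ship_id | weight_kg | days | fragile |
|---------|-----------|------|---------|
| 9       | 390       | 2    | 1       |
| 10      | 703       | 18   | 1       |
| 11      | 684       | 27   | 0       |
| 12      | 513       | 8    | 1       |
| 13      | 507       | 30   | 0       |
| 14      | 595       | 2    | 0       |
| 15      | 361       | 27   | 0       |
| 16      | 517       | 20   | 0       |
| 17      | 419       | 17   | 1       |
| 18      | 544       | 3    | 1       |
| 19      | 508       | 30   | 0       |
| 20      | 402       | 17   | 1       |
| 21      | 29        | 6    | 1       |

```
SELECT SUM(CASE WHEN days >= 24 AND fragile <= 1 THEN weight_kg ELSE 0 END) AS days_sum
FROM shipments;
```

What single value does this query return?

2060

ship_id=9: ✗
ship_id=10: ✗
ship_id=11: ✓ → 684
ship_id=12: ✗
ship_id=13: ✓ → 507
ship_id=14: ✗
ship_id=15: ✓ → 361
ship_id=16: ✗
ship_id=17: ✗
ship_id=18: ✗
ship_id=19: ✓ → 508
ship_id=20: ✗
ship_id=21: ✗
days_sum = 684 + 507 + 361 + 508 = 2060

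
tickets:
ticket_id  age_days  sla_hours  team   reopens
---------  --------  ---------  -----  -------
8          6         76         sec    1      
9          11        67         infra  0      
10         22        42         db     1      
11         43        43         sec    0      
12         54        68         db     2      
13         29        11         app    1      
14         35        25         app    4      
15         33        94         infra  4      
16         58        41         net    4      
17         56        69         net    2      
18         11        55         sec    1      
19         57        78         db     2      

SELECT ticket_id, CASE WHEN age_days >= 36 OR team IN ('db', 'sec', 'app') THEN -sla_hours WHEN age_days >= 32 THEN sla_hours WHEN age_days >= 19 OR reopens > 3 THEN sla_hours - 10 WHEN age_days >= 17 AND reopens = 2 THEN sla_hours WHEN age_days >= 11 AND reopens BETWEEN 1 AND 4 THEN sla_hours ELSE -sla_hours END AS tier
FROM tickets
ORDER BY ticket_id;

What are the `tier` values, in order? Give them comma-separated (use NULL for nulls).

-76, -67, -42, -43, -68, -11, -25, 94, -41, -69, -55, -78

ticket_id=8: age_days >= 36 OR team IN ('db', 'sec', 'app') → -76
ticket_id=9: ELSE → -67
ticket_id=10: age_days >= 36 OR team IN ('db', 'sec', 'app') → -42
ticket_id=11: age_days >= 36 OR team IN ('db', 'sec', 'app') → -43
ticket_id=12: age_days >= 36 OR team IN ('db', 'sec', 'app') → -68
ticket_id=13: age_days >= 36 OR team IN ('db', 'sec', 'app') → -11
ticket_id=14: age_days >= 36 OR team IN ('db', 'sec', 'app') → -25
ticket_id=15: age_days >= 32 → 94
ticket_id=16: age_days >= 36 OR team IN ('db', 'sec', 'app') → -41
ticket_id=17: age_days >= 36 OR team IN ('db', 'sec', 'app') → -69
ticket_id=18: age_days >= 36 OR team IN ('db', 'sec', 'app') → -55
ticket_id=19: age_days >= 36 OR team IN ('db', 'sec', 'app') → -78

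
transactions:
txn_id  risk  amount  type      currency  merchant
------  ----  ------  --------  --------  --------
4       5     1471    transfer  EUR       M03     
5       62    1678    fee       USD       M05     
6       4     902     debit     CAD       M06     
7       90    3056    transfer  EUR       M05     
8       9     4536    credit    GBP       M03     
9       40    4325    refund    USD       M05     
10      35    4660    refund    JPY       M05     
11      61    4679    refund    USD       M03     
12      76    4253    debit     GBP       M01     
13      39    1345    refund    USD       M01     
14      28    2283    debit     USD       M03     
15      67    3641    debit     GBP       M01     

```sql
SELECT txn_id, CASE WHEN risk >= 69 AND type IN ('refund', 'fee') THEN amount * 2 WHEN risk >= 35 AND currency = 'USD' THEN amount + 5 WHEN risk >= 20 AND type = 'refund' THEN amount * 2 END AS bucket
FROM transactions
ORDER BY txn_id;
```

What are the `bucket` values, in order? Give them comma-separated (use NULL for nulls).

txn_id=4: (no match → NULL) → NULL
txn_id=5: risk >= 35 AND currency = 'USD' → 1683
txn_id=6: (no match → NULL) → NULL
txn_id=7: (no match → NULL) → NULL
txn_id=8: (no match → NULL) → NULL
txn_id=9: risk >= 35 AND currency = 'USD' → 4330
txn_id=10: risk >= 20 AND type = 'refund' → 9320
txn_id=11: risk >= 35 AND currency = 'USD' → 4684
txn_id=12: (no match → NULL) → NULL
txn_id=13: risk >= 35 AND currency = 'USD' → 1350
txn_id=14: (no match → NULL) → NULL
txn_id=15: (no match → NULL) → NULL

NULL, 1683, NULL, NULL, NULL, 4330, 9320, 4684, NULL, 1350, NULL, NULL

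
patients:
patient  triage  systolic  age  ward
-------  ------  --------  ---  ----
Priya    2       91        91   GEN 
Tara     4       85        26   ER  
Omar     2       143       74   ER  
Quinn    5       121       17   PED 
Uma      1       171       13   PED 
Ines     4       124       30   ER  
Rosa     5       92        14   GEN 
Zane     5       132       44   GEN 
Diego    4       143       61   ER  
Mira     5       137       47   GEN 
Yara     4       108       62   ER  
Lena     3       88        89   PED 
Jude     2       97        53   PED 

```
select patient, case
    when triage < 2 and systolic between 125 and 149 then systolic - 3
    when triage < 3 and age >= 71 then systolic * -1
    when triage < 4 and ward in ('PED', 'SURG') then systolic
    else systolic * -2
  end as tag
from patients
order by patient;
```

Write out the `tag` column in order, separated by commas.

patient=Diego: ELSE → -286
patient=Ines: ELSE → -248
patient=Jude: triage < 4 and ward in ('PED', 'SURG') → 97
patient=Lena: triage < 4 and ward in ('PED', 'SURG') → 88
patient=Mira: ELSE → -274
patient=Omar: triage < 3 and age >= 71 → -143
patient=Priya: triage < 3 and age >= 71 → -91
patient=Quinn: ELSE → -242
patient=Rosa: ELSE → -184
patient=Tara: ELSE → -170
patient=Uma: triage < 4 and ward in ('PED', 'SURG') → 171
patient=Yara: ELSE → -216
patient=Zane: ELSE → -264

-286, -248, 97, 88, -274, -143, -91, -242, -184, -170, 171, -216, -264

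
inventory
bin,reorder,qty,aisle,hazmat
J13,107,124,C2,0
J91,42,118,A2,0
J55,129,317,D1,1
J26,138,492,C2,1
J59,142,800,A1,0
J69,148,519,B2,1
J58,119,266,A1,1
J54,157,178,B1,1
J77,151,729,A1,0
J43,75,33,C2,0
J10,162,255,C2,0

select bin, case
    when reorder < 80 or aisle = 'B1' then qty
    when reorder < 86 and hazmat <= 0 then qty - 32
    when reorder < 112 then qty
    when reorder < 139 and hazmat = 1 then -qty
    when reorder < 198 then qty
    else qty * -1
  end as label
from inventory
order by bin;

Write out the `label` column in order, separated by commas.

bin=J10: reorder < 198 → 255
bin=J13: reorder < 112 → 124
bin=J26: reorder < 139 and hazmat = 1 → -492
bin=J43: reorder < 80 or aisle = 'B1' → 33
bin=J54: reorder < 80 or aisle = 'B1' → 178
bin=J55: reorder < 139 and hazmat = 1 → -317
bin=J58: reorder < 139 and hazmat = 1 → -266
bin=J59: reorder < 198 → 800
bin=J69: reorder < 198 → 519
bin=J77: reorder < 198 → 729
bin=J91: reorder < 80 or aisle = 'B1' → 118

255, 124, -492, 33, 178, -317, -266, 800, 519, 729, 118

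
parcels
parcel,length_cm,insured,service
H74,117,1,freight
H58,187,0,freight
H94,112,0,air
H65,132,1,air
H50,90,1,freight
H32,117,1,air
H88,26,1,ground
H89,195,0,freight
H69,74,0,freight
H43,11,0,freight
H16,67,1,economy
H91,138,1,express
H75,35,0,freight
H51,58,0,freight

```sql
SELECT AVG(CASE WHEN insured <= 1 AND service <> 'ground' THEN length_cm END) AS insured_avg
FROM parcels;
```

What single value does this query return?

102.5384615385

parcel=H74: ✓ → 117
parcel=H58: ✓ → 187
parcel=H94: ✓ → 112
parcel=H65: ✓ → 132
parcel=H50: ✓ → 90
parcel=H32: ✓ → 117
parcel=H88: ✗
parcel=H89: ✓ → 195
parcel=H69: ✓ → 74
parcel=H43: ✓ → 11
parcel=H16: ✓ → 67
parcel=H91: ✓ → 138
parcel=H75: ✓ → 35
parcel=H51: ✓ → 58
insured_avg = (117 + 187 + 112 + 132 + 90 + 117 + 195 + 74 + 11 + 67 + 138 + 35 + 58) / 13 = 102.5384615385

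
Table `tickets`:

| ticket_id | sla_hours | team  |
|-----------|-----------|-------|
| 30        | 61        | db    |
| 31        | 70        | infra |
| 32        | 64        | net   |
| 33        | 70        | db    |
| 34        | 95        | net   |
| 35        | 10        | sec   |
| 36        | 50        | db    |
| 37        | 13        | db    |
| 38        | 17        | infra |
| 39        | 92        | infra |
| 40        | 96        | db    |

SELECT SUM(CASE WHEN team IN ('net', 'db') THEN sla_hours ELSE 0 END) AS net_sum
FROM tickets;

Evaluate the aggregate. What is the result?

ticket_id=30: ✓ → 61
ticket_id=31: ✗
ticket_id=32: ✓ → 64
ticket_id=33: ✓ → 70
ticket_id=34: ✓ → 95
ticket_id=35: ✗
ticket_id=36: ✓ → 50
ticket_id=37: ✓ → 13
ticket_id=38: ✗
ticket_id=39: ✗
ticket_id=40: ✓ → 96
net_sum = 61 + 64 + 70 + 95 + 50 + 13 + 96 = 449

449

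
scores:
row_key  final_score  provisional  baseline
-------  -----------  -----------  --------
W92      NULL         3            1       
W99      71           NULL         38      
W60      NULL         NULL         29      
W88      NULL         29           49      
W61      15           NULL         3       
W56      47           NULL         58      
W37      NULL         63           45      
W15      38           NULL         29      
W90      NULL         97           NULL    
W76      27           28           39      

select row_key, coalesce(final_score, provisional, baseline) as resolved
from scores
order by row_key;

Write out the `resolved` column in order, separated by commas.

row_key=W15: final_score=38 → 38
row_key=W37: final_score=NULL, provisional=63 → 63
row_key=W56: final_score=47 → 47
row_key=W60: final_score=NULL, provisional=NULL, baseline=29 → 29
row_key=W61: final_score=15 → 15
row_key=W76: final_score=27 → 27
row_key=W88: final_score=NULL, provisional=29 → 29
row_key=W90: final_score=NULL, provisional=97 → 97
row_key=W92: final_score=NULL, provisional=3 → 3
row_key=W99: final_score=71 → 71

38, 63, 47, 29, 15, 27, 29, 97, 3, 71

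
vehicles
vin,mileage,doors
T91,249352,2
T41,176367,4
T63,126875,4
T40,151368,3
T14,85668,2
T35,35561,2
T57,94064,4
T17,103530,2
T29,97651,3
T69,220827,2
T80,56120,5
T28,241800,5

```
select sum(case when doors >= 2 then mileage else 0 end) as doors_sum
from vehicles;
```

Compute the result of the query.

1639183

vin=T91: ✓ → 249352
vin=T41: ✓ → 176367
vin=T63: ✓ → 126875
vin=T40: ✓ → 151368
vin=T14: ✓ → 85668
vin=T35: ✓ → 35561
vin=T57: ✓ → 94064
vin=T17: ✓ → 103530
vin=T29: ✓ → 97651
vin=T69: ✓ → 220827
vin=T80: ✓ → 56120
vin=T28: ✓ → 241800
doors_sum = 249352 + 176367 + 126875 + 151368 + 85668 + 35561 + 94064 + 103530 + 97651 + 220827 + 56120 + 241800 = 1639183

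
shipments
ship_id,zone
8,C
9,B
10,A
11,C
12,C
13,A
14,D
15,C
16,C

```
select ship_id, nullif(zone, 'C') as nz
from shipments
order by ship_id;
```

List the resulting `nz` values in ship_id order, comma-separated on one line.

NULL, B, A, NULL, NULL, A, D, NULL, NULL

ship_id=8: zone=C vs C: equal → NULL
ship_id=9: zone=B vs C: differ → B
ship_id=10: zone=A vs C: differ → A
ship_id=11: zone=C vs C: equal → NULL
ship_id=12: zone=C vs C: equal → NULL
ship_id=13: zone=A vs C: differ → A
ship_id=14: zone=D vs C: differ → D
ship_id=15: zone=C vs C: equal → NULL
ship_id=16: zone=C vs C: equal → NULL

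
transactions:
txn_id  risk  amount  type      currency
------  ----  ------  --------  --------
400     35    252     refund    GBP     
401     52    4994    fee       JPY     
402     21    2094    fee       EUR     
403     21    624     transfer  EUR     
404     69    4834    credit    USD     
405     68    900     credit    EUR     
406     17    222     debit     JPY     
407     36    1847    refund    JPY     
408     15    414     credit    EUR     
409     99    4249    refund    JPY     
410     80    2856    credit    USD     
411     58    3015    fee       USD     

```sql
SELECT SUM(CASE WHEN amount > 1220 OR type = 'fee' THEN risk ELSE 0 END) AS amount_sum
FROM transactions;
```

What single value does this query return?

415

txn_id=400: ✗
txn_id=401: ✓ → 52
txn_id=402: ✓ → 21
txn_id=403: ✗
txn_id=404: ✓ → 69
txn_id=405: ✗
txn_id=406: ✗
txn_id=407: ✓ → 36
txn_id=408: ✗
txn_id=409: ✓ → 99
txn_id=410: ✓ → 80
txn_id=411: ✓ → 58
amount_sum = 52 + 21 + 69 + 36 + 99 + 80 + 58 = 415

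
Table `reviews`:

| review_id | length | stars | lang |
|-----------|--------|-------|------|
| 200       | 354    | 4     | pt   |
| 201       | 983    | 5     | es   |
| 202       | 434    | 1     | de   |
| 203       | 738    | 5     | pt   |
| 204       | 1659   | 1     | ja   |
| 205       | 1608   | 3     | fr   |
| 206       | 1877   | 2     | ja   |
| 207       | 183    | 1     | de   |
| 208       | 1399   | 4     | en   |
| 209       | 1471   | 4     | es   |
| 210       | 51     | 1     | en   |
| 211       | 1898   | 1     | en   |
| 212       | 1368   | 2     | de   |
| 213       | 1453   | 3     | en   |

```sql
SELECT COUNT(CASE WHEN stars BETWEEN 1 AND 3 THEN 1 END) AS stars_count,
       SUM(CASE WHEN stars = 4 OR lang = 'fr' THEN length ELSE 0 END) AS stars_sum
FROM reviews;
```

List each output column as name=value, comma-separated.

stars_count=9, stars_sum=4832

[stars_count: stars BETWEEN 1 AND 3]
review_id=200: ✗
review_id=201: ✗
review_id=202: ✓ → 1
review_id=203: ✗
review_id=204: ✓ → 1
review_id=205: ✓ → 1
review_id=206: ✓ → 1
review_id=207: ✓ → 1
review_id=208: ✗
review_id=209: ✗
review_id=210: ✓ → 1
review_id=211: ✓ → 1
review_id=212: ✓ → 1
review_id=213: ✓ → 1
stars_count = COUNT(1, 1, 1, 1, 1, 1, 1, 1, 1) = 9
—
[stars_sum: stars = 4 OR lang = 'fr']
review_id=200: ✓ → 354
review_id=201: ✗
review_id=202: ✗
review_id=203: ✗
review_id=204: ✗
review_id=205: ✓ → 1608
review_id=206: ✗
review_id=207: ✗
review_id=208: ✓ → 1399
review_id=209: ✓ → 1471
review_id=210: ✗
review_id=211: ✗
review_id=212: ✗
review_id=213: ✗
stars_sum = 354 + 1608 + 1399 + 1471 = 4832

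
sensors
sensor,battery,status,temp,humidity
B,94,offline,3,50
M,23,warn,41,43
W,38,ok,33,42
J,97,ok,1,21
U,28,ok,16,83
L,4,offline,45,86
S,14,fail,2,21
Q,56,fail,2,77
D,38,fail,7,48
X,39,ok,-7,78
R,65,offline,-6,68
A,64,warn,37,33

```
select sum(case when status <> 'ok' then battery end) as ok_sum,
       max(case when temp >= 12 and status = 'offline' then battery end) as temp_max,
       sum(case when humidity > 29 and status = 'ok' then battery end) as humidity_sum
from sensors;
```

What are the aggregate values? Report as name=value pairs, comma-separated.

[ok_sum: status <> 'ok']
sensor=B: ✓ → 94
sensor=M: ✓ → 23
sensor=W: ✗
sensor=J: ✗
sensor=U: ✗
sensor=L: ✓ → 4
sensor=S: ✓ → 14
sensor=Q: ✓ → 56
sensor=D: ✓ → 38
sensor=X: ✗
sensor=R: ✓ → 65
sensor=A: ✓ → 64
ok_sum = 94 + 23 + 4 + 14 + 56 + 38 + 65 + 64 = 358
—
[temp_max: temp >= 12 and status = 'offline']
sensor=B: ✗
sensor=M: ✗
sensor=W: ✗
sensor=J: ✗
sensor=U: ✗
sensor=L: ✓ → 4
sensor=S: ✗
sensor=Q: ✗
sensor=D: ✗
sensor=X: ✗
sensor=R: ✗
sensor=A: ✗
temp_max = MAX(4) = 4
—
[humidity_sum: humidity > 29 and status = 'ok']
sensor=B: ✗
sensor=M: ✗
sensor=W: ✓ → 38
sensor=J: ✗
sensor=U: ✓ → 28
sensor=L: ✗
sensor=S: ✗
sensor=Q: ✗
sensor=D: ✗
sensor=X: ✓ → 39
sensor=R: ✗
sensor=A: ✗
humidity_sum = 38 + 28 + 39 = 105

ok_sum=358, temp_max=4, humidity_sum=105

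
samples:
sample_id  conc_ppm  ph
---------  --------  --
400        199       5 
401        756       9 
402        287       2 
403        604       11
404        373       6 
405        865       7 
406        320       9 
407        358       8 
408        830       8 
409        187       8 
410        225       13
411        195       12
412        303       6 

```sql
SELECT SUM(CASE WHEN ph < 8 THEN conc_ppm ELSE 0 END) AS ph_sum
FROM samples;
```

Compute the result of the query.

2027

sample_id=400: ✓ → 199
sample_id=401: ✗
sample_id=402: ✓ → 287
sample_id=403: ✗
sample_id=404: ✓ → 373
sample_id=405: ✓ → 865
sample_id=406: ✗
sample_id=407: ✗
sample_id=408: ✗
sample_id=409: ✗
sample_id=410: ✗
sample_id=411: ✗
sample_id=412: ✓ → 303
ph_sum = 199 + 287 + 373 + 865 + 303 = 2027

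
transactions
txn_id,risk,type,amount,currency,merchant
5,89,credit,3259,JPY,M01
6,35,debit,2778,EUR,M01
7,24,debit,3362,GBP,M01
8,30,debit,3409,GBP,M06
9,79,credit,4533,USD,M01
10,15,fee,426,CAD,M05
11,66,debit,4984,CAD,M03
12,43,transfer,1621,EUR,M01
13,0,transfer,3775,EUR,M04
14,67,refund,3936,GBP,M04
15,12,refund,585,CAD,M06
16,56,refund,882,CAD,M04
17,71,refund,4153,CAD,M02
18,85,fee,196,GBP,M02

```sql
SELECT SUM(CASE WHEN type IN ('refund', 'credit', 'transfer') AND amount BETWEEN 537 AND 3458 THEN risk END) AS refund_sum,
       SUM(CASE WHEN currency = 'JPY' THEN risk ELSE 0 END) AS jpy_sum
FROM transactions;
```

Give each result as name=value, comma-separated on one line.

[refund_sum: type IN ('refund', 'credit', 'transfer') AND amount BETWEEN 537 AND 3458]
txn_id=5: ✓ → 89
txn_id=6: ✗
txn_id=7: ✗
txn_id=8: ✗
txn_id=9: ✗
txn_id=10: ✗
txn_id=11: ✗
txn_id=12: ✓ → 43
txn_id=13: ✗
txn_id=14: ✗
txn_id=15: ✓ → 12
txn_id=16: ✓ → 56
txn_id=17: ✗
txn_id=18: ✗
refund_sum = 89 + 43 + 12 + 56 = 200
—
[jpy_sum: currency = 'JPY']
txn_id=5: ✓ → 89
txn_id=6: ✗
txn_id=7: ✗
txn_id=8: ✗
txn_id=9: ✗
txn_id=10: ✗
txn_id=11: ✗
txn_id=12: ✗
txn_id=13: ✗
txn_id=14: ✗
txn_id=15: ✗
txn_id=16: ✗
txn_id=17: ✗
txn_id=18: ✗
jpy_sum = 89

refund_sum=200, jpy_sum=89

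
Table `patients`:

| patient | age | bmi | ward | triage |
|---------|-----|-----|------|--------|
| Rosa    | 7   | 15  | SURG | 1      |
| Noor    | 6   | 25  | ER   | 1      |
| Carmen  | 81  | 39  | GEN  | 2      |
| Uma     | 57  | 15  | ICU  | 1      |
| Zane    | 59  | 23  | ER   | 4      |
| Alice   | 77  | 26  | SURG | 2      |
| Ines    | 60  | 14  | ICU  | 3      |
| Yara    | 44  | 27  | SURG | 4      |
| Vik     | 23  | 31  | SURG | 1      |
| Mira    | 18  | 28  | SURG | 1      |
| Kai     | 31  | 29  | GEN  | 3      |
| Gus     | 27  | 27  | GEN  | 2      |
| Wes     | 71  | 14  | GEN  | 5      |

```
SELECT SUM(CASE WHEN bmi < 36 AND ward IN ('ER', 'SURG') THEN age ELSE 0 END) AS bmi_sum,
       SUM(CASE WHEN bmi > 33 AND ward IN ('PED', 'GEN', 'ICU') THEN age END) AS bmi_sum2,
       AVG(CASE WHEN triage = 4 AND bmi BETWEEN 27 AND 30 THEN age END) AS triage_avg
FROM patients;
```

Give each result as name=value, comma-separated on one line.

[bmi_sum: bmi < 36 AND ward IN ('ER', 'SURG')]
patient=Rosa: ✓ → 7
patient=Noor: ✓ → 6
patient=Carmen: ✗
patient=Uma: ✗
patient=Zane: ✓ → 59
patient=Alice: ✓ → 77
patient=Ines: ✗
patient=Yara: ✓ → 44
patient=Vik: ✓ → 23
patient=Mira: ✓ → 18
patient=Kai: ✗
patient=Gus: ✗
patient=Wes: ✗
bmi_sum = 7 + 6 + 59 + 77 + 44 + 23 + 18 = 234
—
[bmi_sum2: bmi > 33 AND ward IN ('PED', 'GEN', 'ICU')]
patient=Rosa: ✗
patient=Noor: ✗
patient=Carmen: ✓ → 81
patient=Uma: ✗
patient=Zane: ✗
patient=Alice: ✗
patient=Ines: ✗
patient=Yara: ✗
patient=Vik: ✗
patient=Mira: ✗
patient=Kai: ✗
patient=Gus: ✗
patient=Wes: ✗
bmi_sum2 = 81
—
[triage_avg: triage = 4 AND bmi BETWEEN 27 AND 30]
patient=Rosa: ✗
patient=Noor: ✗
patient=Carmen: ✗
patient=Uma: ✗
patient=Zane: ✗
patient=Alice: ✗
patient=Ines: ✗
patient=Yara: ✓ → 44
patient=Vik: ✗
patient=Mira: ✗
patient=Kai: ✗
patient=Gus: ✗
patient=Wes: ✗
triage_avg = 44

bmi_sum=234, bmi_sum2=81, triage_avg=44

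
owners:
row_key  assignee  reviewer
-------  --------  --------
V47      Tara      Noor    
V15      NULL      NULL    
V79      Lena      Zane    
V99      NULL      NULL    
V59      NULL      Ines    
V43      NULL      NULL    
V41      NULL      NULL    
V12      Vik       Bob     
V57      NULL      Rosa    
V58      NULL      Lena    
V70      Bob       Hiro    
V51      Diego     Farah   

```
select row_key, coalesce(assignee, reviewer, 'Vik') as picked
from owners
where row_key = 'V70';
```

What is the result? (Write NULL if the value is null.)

Bob

row_key = V70: assignee=Bob, reviewer=Hiro.
assignee=Bob → Bob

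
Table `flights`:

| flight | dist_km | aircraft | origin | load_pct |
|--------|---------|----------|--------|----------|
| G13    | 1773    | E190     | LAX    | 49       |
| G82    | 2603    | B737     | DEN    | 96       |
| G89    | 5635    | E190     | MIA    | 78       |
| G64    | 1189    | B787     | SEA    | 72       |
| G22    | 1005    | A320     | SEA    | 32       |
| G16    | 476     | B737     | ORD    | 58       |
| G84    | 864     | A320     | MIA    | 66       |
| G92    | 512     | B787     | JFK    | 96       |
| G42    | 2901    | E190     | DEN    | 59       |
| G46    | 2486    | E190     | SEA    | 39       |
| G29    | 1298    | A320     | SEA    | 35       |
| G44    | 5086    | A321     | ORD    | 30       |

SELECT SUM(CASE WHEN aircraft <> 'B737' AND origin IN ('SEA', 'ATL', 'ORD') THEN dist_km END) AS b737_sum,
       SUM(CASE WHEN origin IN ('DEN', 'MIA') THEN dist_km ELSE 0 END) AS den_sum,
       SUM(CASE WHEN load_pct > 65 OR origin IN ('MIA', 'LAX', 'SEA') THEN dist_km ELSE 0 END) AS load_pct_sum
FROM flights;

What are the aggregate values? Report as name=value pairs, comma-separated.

b737_sum=11064, den_sum=12003, load_pct_sum=17365

[b737_sum: aircraft <> 'B737' AND origin IN ('SEA', 'ATL', 'ORD')]
flight=G13: ✗
flight=G82: ✗
flight=G89: ✗
flight=G64: ✓ → 1189
flight=G22: ✓ → 1005
flight=G16: ✗
flight=G84: ✗
flight=G92: ✗
flight=G42: ✗
flight=G46: ✓ → 2486
flight=G29: ✓ → 1298
flight=G44: ✓ → 5086
b737_sum = 1189 + 1005 + 2486 + 1298 + 5086 = 11064
—
[den_sum: origin IN ('DEN', 'MIA')]
flight=G13: ✗
flight=G82: ✓ → 2603
flight=G89: ✓ → 5635
flight=G64: ✗
flight=G22: ✗
flight=G16: ✗
flight=G84: ✓ → 864
flight=G92: ✗
flight=G42: ✓ → 2901
flight=G46: ✗
flight=G29: ✗
flight=G44: ✗
den_sum = 2603 + 5635 + 864 + 2901 = 12003
—
[load_pct_sum: load_pct > 65 OR origin IN ('MIA', 'LAX', 'SEA')]
flight=G13: ✓ → 1773
flight=G82: ✓ → 2603
flight=G89: ✓ → 5635
flight=G64: ✓ → 1189
flight=G22: ✓ → 1005
flight=G16: ✗
flight=G84: ✓ → 864
flight=G92: ✓ → 512
flight=G42: ✗
flight=G46: ✓ → 2486
flight=G29: ✓ → 1298
flight=G44: ✗
load_pct_sum = 1773 + 2603 + 5635 + 1189 + 1005 + 864 + 512 + 2486 + 1298 = 17365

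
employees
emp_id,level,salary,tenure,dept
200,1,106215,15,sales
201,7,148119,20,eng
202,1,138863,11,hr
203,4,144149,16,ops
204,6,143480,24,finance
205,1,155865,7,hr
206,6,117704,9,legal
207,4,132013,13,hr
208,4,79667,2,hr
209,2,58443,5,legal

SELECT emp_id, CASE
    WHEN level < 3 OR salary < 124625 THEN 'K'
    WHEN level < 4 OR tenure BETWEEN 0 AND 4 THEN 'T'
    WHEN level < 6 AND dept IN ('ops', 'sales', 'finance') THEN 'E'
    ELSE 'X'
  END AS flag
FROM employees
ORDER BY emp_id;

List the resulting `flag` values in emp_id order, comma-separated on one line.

K, X, K, E, X, K, K, X, K, K

emp_id=200: level < 3 OR salary < 124625 → K
emp_id=201: ELSE → X
emp_id=202: level < 3 OR salary < 124625 → K
emp_id=203: level < 6 AND dept IN ('ops', 'sales', 'finance') → E
emp_id=204: ELSE → X
emp_id=205: level < 3 OR salary < 124625 → K
emp_id=206: level < 3 OR salary < 124625 → K
emp_id=207: ELSE → X
emp_id=208: level < 3 OR salary < 124625 → K
emp_id=209: level < 3 OR salary < 124625 → K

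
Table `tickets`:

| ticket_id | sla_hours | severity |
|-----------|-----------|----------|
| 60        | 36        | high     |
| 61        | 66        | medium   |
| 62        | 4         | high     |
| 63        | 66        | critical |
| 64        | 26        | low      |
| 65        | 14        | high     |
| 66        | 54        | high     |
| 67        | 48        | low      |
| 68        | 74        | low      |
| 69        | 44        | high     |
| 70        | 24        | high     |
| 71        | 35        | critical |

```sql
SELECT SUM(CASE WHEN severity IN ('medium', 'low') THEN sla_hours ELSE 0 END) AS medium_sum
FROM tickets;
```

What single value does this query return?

214

ticket_id=60: ✗
ticket_id=61: ✓ → 66
ticket_id=62: ✗
ticket_id=63: ✗
ticket_id=64: ✓ → 26
ticket_id=65: ✗
ticket_id=66: ✗
ticket_id=67: ✓ → 48
ticket_id=68: ✓ → 74
ticket_id=69: ✗
ticket_id=70: ✗
ticket_id=71: ✗
medium_sum = 66 + 26 + 48 + 74 = 214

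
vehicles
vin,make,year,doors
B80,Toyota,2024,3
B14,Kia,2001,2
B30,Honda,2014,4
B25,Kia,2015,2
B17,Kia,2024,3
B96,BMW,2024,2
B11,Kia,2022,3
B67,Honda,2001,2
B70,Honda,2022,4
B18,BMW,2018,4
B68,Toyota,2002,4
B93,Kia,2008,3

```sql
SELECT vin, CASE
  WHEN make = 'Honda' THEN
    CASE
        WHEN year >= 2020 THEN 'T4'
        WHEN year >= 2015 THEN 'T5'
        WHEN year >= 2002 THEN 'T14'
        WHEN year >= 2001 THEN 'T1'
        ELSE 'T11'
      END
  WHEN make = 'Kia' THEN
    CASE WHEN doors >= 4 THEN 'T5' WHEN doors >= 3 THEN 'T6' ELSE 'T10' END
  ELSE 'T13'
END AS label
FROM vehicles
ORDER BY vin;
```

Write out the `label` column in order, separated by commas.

vin=B11: make='Kia' → inner[doors >= 3] → T6
vin=B14: make='Kia' → inner[ELSE] → T10
vin=B17: make='Kia' → inner[doors >= 3] → T6
vin=B18: make='BMW' → outer ELSE → T13
vin=B25: make='Kia' → inner[ELSE] → T10
vin=B30: make='Honda' → inner[year >= 2002] → T14
vin=B67: make='Honda' → inner[year >= 2001] → T1
vin=B68: make='Toyota' → outer ELSE → T13
vin=B70: make='Honda' → inner[year >= 2020] → T4
vin=B80: make='Toyota' → outer ELSE → T13
vin=B93: make='Kia' → inner[doors >= 3] → T6
vin=B96: make='BMW' → outer ELSE → T13

T6, T10, T6, T13, T10, T14, T1, T13, T4, T13, T6, T13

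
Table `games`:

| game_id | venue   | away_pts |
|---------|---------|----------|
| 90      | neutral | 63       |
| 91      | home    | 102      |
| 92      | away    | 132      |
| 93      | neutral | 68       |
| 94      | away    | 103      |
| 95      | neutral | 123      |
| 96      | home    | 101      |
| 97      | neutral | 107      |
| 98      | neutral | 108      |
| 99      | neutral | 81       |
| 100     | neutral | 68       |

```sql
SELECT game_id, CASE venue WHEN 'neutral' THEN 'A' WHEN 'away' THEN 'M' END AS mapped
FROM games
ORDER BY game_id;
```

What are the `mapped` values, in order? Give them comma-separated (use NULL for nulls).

game_id=90: venue='neutral' → A
game_id=91: (no match → NULL) → NULL
game_id=92: venue='away' → M
game_id=93: venue='neutral' → A
game_id=94: venue='away' → M
game_id=95: venue='neutral' → A
game_id=96: (no match → NULL) → NULL
game_id=97: venue='neutral' → A
game_id=98: venue='neutral' → A
game_id=99: venue='neutral' → A
game_id=100: venue='neutral' → A

A, NULL, M, A, M, A, NULL, A, A, A, A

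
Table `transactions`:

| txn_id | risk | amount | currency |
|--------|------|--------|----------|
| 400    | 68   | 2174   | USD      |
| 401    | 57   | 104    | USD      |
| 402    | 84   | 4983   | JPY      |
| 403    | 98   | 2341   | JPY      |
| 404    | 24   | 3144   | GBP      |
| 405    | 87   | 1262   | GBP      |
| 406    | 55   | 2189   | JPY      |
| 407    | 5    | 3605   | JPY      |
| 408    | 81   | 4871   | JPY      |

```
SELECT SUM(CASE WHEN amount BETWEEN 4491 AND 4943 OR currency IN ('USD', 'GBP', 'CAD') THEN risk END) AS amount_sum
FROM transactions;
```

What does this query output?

317

txn_id=400: ✓ → 68
txn_id=401: ✓ → 57
txn_id=402: ✗
txn_id=403: ✗
txn_id=404: ✓ → 24
txn_id=405: ✓ → 87
txn_id=406: ✗
txn_id=407: ✗
txn_id=408: ✓ → 81
amount_sum = 68 + 57 + 24 + 87 + 81 = 317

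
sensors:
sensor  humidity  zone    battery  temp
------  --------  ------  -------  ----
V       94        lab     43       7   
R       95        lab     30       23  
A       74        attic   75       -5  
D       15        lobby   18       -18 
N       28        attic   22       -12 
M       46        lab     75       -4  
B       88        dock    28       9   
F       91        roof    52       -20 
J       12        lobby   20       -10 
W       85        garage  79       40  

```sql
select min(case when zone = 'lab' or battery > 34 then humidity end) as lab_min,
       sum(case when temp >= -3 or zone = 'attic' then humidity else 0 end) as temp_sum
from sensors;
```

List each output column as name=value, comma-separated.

lab_min=46, temp_sum=464

[lab_min: zone = 'lab' or battery > 34]
sensor=V: ✓ → 94
sensor=R: ✓ → 95
sensor=A: ✓ → 74
sensor=D: ✗
sensor=N: ✗
sensor=M: ✓ → 46
sensor=B: ✗
sensor=F: ✓ → 91
sensor=J: ✗
sensor=W: ✓ → 85
lab_min = MIN(94, 95, 74, 46, 91, 85) = 46
—
[temp_sum: temp >= -3 or zone = 'attic']
sensor=V: ✓ → 94
sensor=R: ✓ → 95
sensor=A: ✓ → 74
sensor=D: ✗
sensor=N: ✓ → 28
sensor=M: ✗
sensor=B: ✓ → 88
sensor=F: ✗
sensor=J: ✗
sensor=W: ✓ → 85
temp_sum = 94 + 95 + 74 + 28 + 88 + 85 = 464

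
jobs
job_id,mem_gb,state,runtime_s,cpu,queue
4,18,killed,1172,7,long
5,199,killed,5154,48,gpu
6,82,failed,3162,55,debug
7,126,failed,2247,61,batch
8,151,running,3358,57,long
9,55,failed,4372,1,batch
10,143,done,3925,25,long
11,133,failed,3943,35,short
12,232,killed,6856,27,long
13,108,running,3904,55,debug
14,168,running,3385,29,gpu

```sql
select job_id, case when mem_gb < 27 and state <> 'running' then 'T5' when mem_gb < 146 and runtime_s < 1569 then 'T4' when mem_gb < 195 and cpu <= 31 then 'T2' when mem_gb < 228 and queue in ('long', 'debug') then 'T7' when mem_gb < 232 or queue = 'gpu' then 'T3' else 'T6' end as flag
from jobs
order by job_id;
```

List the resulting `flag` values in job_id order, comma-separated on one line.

job_id=4: mem_gb < 27 and state <> 'running' → T5
job_id=5: mem_gb < 232 or queue = 'gpu' → T3
job_id=6: mem_gb < 228 and queue in ('long', 'debug') → T7
job_id=7: mem_gb < 232 or queue = 'gpu' → T3
job_id=8: mem_gb < 228 and queue in ('long', 'debug') → T7
job_id=9: mem_gb < 195 and cpu <= 31 → T2
job_id=10: mem_gb < 195 and cpu <= 31 → T2
job_id=11: mem_gb < 232 or queue = 'gpu' → T3
job_id=12: ELSE → T6
job_id=13: mem_gb < 228 and queue in ('long', 'debug') → T7
job_id=14: mem_gb < 195 and cpu <= 31 → T2

T5, T3, T7, T3, T7, T2, T2, T3, T6, T7, T2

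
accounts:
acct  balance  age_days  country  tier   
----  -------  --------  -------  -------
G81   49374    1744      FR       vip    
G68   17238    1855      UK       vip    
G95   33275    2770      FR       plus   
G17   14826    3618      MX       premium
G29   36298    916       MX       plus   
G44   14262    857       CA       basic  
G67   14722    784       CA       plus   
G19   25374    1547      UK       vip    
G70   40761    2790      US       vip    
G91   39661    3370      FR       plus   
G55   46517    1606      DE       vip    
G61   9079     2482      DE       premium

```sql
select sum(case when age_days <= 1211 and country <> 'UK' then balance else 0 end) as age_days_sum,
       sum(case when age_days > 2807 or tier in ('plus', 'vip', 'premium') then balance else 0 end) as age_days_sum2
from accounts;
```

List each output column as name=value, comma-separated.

age_days_sum=65282, age_days_sum2=327125

[age_days_sum: age_days <= 1211 and country <> 'UK']
acct=G81: ✗
acct=G68: ✗
acct=G95: ✗
acct=G17: ✗
acct=G29: ✓ → 36298
acct=G44: ✓ → 14262
acct=G67: ✓ → 14722
acct=G19: ✗
acct=G70: ✗
acct=G91: ✗
acct=G55: ✗
acct=G61: ✗
age_days_sum = 36298 + 14262 + 14722 = 65282
—
[age_days_sum2: age_days > 2807 or tier in ('plus', 'vip', 'premium')]
acct=G81: ✓ → 49374
acct=G68: ✓ → 17238
acct=G95: ✓ → 33275
acct=G17: ✓ → 14826
acct=G29: ✓ → 36298
acct=G44: ✗
acct=G67: ✓ → 14722
acct=G19: ✓ → 25374
acct=G70: ✓ → 40761
acct=G91: ✓ → 39661
acct=G55: ✓ → 46517
acct=G61: ✓ → 9079
age_days_sum2 = 49374 + 17238 + 33275 + 14826 + 36298 + 14722 + 25374 + 40761 + 39661 + 46517 + 9079 = 327125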